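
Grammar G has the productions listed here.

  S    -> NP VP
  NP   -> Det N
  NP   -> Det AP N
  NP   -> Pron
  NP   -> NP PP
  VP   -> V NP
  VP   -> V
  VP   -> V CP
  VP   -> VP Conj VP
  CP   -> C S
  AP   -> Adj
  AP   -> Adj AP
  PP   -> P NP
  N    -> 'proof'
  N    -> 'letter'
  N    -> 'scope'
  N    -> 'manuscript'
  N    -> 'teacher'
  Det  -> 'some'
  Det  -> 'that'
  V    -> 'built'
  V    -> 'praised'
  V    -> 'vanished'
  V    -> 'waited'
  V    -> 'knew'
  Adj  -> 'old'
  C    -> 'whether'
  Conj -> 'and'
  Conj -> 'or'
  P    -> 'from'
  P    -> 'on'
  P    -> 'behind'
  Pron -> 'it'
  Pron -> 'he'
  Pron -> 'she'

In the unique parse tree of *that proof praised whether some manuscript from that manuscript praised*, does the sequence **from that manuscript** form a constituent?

Yes

[S [NP [Det that] [N proof]] [VP [V praised] [CP [C whether] [S [NP [NP [Det some] [N manuscript]] [PP [P from] [NP [Det that] [N manuscript]]]] [VP [V praised]]]]]]
The words 'from that manuscript' are exhaustively dominated by a single PP node (built by PP → P NP), so they form a constituent.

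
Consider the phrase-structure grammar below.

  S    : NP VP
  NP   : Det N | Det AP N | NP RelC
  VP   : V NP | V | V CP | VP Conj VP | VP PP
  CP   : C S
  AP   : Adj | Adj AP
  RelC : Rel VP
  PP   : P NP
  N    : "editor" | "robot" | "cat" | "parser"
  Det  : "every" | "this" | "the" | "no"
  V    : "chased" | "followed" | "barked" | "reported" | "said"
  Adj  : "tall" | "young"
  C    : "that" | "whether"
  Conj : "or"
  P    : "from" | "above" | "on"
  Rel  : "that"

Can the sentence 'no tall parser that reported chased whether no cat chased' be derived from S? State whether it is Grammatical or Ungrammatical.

[S [NP [NP [Det no] [AP [Adj tall]] [N parser]] [RelC [Rel that] [VP [V reported]]]] [VP [V chased] [CP [C whether] [S [NP [Det no] [N cat]] [VP [V chased]]]]]]
The bracketing above is licensed at every node by one of the given productions, with S at the root.

Grammatical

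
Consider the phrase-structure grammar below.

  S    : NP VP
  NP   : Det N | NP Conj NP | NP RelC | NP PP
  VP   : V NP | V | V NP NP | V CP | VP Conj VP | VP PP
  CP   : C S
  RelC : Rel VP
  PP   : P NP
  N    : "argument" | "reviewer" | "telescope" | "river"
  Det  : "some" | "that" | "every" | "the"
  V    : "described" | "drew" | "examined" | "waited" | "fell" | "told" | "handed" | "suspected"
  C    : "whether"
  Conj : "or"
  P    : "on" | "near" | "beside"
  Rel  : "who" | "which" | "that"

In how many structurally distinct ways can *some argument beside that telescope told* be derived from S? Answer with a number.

[S [NP [NP [Det some] [N argument]] [PP [P beside] [NP [Det that] [N telescope]]]] [VP [V told]]]
No rule offers an alternative attachment or grouping for any span, so this is the only derivation.

1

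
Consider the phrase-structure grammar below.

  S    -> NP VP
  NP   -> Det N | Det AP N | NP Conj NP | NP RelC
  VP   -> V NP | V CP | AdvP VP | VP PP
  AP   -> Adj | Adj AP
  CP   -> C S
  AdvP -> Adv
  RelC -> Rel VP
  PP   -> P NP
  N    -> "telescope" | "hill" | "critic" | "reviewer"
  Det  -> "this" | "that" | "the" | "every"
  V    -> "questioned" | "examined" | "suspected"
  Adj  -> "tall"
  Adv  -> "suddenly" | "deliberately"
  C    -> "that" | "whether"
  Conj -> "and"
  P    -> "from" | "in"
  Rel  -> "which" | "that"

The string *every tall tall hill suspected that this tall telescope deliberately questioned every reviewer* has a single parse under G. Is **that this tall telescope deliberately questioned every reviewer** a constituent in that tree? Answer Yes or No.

Yes

[S [NP [Det every] [AP [Adj tall] [AP [Adj tall]]] [N hill]] [VP [V suspected] [CP [C that] [S [NP [Det this] [AP [Adj tall]] [N telescope]] [VP [AdvP [Adv deliberately]] [VP [V questioned] [NP [Det every] [N reviewer]]]]]]]]
The words 'that this tall telescope deliberately questioned every reviewer' are exhaustively dominated by a single CP node (built by CP → C S), so they form a constituent.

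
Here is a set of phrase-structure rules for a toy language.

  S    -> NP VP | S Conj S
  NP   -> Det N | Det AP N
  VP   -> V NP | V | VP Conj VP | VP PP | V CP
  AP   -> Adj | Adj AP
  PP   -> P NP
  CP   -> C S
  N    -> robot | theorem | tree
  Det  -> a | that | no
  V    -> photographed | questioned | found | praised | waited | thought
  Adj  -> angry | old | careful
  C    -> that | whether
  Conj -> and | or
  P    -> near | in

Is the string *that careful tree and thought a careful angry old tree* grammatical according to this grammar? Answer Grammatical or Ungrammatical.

Ungrammatical

For S → NP VP, the only prefix that parses as NP is 'that careful tree', but the remainder 'and thought a careful angry old tree' is not a VP under these rules. The alternative S rule S → S Conj S likewise has no satisfying split.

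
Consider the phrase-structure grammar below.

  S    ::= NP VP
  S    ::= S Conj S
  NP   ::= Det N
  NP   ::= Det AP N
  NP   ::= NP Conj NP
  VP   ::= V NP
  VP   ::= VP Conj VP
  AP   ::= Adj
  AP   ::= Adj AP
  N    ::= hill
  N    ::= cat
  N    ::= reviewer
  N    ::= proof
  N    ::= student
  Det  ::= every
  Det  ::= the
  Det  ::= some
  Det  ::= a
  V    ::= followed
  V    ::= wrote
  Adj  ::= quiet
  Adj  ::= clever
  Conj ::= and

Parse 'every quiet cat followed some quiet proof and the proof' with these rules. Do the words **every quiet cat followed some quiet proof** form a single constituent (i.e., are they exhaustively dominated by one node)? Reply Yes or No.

No

[S [NP [Det every] [AP [Adj quiet]] [N cat]] [VP [V followed] [NP [NP [Det some] [AP [Adj quiet]] [N proof]] [Conj and] [NP [Det the] [N proof]]]]]
The smallest constituent containing 'every quiet cat followed some quiet proof' is the S spanning 'every quiet cat followed some quiet proof and the proof'; no single node in the tree dominates exactly the given words.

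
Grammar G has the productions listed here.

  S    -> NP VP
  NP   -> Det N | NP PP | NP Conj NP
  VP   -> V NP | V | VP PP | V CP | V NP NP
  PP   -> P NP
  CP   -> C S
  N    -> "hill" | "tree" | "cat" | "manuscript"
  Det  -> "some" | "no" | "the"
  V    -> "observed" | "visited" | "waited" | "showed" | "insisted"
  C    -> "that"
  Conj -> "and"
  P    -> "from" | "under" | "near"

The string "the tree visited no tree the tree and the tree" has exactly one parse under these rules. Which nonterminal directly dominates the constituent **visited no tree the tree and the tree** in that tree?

S

S
  NP
    Det: the
    N: tree
  VP
    V: visited
    NP
      Det: no
      N: tree
    NP
      NP
        Det: the
        N: tree
      Conj: and
      NP
        Det: the
        N: tree
The span 'visited no tree the tree and the tree' is the VP node built by VP → V NP NP.
Its mother is the S built by S → NP VP.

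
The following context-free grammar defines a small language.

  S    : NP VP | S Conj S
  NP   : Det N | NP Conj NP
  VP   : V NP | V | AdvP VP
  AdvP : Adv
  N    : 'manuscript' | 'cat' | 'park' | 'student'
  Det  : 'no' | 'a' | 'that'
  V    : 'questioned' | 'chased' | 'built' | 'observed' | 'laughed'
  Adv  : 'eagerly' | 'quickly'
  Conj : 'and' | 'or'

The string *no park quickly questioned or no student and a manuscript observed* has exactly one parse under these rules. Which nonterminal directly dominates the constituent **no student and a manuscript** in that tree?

[S [S [NP [Det no] [N park]] [VP [AdvP [Adv quickly]] [VP [V questioned]]]] [Conj or] [S [NP [NP [Det no] [N student]] [Conj and] [NP [Det a] [N manuscript]]] [VP [V observed]]]]
The span 'no student and a manuscript' is the NP node built by NP → NP Conj NP.
Its mother is the S built by S → NP VP.

S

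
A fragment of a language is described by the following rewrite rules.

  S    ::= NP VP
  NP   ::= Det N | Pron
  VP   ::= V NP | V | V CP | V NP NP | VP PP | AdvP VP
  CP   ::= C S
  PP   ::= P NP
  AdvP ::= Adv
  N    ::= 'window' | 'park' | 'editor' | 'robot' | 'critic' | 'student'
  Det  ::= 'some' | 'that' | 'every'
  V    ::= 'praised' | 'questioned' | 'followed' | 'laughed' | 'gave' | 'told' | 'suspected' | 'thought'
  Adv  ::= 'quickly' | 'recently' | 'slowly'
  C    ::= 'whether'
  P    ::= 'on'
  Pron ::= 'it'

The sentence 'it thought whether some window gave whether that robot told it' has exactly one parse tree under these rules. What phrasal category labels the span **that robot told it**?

S

S
  NP
    Pron: it
  VP
    V: thought
    CP
      C: whether
      S
        NP
          Det: some
          N: window
        VP
          V: gave
          CP
            C: whether
            S
              NP
                Det: that
                N: robot
              VP
                V: told
                NP
                  Pron: it
The span 'that robot told it' is the S node built by S → NP VP.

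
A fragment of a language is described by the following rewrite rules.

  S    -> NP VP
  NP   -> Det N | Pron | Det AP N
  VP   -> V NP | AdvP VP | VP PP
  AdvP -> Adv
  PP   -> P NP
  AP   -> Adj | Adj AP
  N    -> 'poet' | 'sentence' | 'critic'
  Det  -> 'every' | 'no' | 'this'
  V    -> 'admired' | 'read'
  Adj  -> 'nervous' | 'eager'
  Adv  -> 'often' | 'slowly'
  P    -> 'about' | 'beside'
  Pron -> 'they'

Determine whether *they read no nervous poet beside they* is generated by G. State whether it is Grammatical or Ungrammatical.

S
  NP
    Pron: they
  VP
    VP
      V: read
      NP
        Det: no
        AP
          Adj: nervous
        N: poet
    PP
      P: beside
      NP
        Pron: they
The bracketing above is licensed at every node by one of the given productions, with S at the root.

Grammatical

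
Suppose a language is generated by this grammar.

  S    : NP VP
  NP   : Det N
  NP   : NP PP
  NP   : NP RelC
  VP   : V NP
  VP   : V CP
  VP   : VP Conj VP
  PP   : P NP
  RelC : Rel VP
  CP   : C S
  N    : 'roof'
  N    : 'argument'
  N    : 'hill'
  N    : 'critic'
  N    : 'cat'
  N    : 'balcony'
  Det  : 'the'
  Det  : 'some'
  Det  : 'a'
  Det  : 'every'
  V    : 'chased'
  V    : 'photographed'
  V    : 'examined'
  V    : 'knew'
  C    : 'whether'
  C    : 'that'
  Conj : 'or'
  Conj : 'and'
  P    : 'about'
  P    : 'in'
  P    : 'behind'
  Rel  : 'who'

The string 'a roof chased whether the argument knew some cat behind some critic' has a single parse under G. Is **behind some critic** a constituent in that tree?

[S [NP [Det a] [N roof]] [VP [V chased] [CP [C whether] [S [NP [Det the] [N argument]] [VP [V knew] [NP [NP [Det some] [N cat]] [PP [P behind] [NP [Det some] [N critic]]]]]]]]]
The words 'behind some critic' are exhaustively dominated by a single PP node (built by PP → P NP), so they form a constituent.

Yes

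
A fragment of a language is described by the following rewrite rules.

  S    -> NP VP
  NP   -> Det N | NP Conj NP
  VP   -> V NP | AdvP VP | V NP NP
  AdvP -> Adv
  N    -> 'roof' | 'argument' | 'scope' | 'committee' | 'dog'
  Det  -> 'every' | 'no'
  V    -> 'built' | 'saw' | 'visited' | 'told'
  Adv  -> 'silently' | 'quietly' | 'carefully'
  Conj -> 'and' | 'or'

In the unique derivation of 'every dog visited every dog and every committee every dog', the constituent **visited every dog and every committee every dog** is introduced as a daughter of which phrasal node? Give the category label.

S

[S [NP [Det every] [N dog]] [VP [V visited] [NP [NP [Det every] [N dog]] [Conj and] [NP [Det every] [N committee]]] [NP [Det every] [N dog]]]]
The span 'visited every dog and every committee every dog' is the VP node built by VP → V NP NP.
Its mother is the S built by S → NP VP.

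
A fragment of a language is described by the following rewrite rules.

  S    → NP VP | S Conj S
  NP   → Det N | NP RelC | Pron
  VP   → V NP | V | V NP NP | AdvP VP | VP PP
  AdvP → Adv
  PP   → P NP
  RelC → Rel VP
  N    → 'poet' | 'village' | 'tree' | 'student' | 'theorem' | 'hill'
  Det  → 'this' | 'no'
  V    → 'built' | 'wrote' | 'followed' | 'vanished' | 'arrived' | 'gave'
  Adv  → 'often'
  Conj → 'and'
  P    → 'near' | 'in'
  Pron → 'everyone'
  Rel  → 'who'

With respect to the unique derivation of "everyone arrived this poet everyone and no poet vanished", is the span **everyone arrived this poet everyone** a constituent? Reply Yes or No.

[S [S [NP [Pron everyone]] [VP [V arrived] [NP [Det this] [N poet]] [NP [Pron everyone]]]] [Conj and] [S [NP [Det no] [N poet]] [VP [V vanished]]]]
The words 'everyone arrived this poet everyone' are exhaustively dominated by a single S node (built by S → NP VP), so they form a constituent.

Yes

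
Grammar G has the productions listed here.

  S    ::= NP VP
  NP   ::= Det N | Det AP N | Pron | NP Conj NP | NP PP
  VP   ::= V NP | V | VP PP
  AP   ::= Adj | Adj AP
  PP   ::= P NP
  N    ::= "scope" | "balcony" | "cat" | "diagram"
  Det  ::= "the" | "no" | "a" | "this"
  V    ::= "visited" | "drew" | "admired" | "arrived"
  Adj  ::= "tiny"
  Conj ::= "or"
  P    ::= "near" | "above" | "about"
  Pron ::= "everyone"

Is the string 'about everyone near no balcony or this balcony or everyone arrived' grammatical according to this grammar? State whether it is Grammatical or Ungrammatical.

Ungrammatical

For S → NP VP, no prefix of the string parses as an NP.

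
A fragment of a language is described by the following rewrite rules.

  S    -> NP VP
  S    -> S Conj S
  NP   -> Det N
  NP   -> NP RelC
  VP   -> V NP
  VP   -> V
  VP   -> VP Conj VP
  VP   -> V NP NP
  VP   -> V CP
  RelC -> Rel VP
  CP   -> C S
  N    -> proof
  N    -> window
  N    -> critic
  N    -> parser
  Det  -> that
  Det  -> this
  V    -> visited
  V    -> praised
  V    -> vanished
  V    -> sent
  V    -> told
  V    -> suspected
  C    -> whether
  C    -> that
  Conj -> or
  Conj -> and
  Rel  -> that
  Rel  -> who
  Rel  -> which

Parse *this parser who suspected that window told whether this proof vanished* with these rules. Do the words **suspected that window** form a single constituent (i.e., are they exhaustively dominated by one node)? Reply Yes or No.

[S [NP [NP [Det this] [N parser]] [RelC [Rel who] [VP [V suspected] [NP [Det that] [N window]]]]] [VP [V told] [CP [C whether] [S [NP [Det this] [N proof]] [VP [V vanished]]]]]]
The words 'suspected that window' are exhaustively dominated by a single VP node (built by VP → V NP), so they form a constituent.

Yes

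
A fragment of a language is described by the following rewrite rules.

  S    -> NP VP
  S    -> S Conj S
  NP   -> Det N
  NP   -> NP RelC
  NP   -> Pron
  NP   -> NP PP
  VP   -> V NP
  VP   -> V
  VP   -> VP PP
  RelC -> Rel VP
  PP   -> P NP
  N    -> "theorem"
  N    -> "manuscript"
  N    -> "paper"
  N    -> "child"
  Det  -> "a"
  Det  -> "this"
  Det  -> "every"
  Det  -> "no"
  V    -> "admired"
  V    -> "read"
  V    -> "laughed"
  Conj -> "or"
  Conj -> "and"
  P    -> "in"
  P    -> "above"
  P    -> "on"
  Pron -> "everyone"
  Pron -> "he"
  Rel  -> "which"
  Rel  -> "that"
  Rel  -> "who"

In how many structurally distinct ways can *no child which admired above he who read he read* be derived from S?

4

Two of the 4 distinct bracketings:
[S [NP [NP [Det no] [N child]] [RelC [Rel which] [VP [VP [V admired]] [PP [P above] [NP [NP [Pron he]] [RelC [Rel who] [VP [V read] [NP [Pron he]]]]]]]]] [VP [V read]]]
[S [NP [NP [NP [Det no] [N child]] [RelC [Rel which] [VP [VP [V admired]] [PP [P above] [NP [Pron he]]]]]] [RelC [Rel who] [VP [V read] [NP [Pron he]]]]] [VP [V read]]]
The trees differ in how a recursive rule is bracketed over the same span.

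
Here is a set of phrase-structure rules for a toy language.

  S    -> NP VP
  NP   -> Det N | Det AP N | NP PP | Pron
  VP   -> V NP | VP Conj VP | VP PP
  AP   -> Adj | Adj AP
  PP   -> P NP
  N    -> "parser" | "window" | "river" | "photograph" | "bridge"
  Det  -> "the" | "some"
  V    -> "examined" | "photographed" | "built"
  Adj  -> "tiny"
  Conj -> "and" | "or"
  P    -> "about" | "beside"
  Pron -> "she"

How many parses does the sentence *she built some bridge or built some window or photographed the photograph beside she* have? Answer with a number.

7

Two of the 7 distinct bracketings:
[S [NP [Pron she]] [VP [VP [V built] [NP [Det some] [N bridge]]] [Conj or] [VP [VP [V built] [NP [Det some] [N window]]] [Conj or] [VP [V photographed] [NP [NP [Det the] [N photograph]] [PP [P beside] [NP [Pron she]]]]]]]]
[S [NP [Pron she]] [VP [VP [V built] [NP [Det some] [N bridge]]] [Conj or] [VP [VP [V built] [NP [Det some] [N window]]] [Conj or] [VP [VP [V photographed] [NP [Det the] [N photograph]]] [PP [P beside] [NP [Pron she]]]]]]]
The difference turns on whether NP → NP PP is used at the relevant span, versus an alternative expansion of NP.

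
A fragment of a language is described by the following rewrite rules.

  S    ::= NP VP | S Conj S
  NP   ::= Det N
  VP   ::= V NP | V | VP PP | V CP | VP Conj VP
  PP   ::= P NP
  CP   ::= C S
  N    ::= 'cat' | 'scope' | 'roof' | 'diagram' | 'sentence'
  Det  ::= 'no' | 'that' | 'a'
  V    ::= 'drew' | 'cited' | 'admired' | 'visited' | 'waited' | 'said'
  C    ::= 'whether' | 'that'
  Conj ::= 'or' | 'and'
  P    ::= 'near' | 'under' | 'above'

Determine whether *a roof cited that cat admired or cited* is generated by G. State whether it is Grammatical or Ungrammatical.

For S → NP VP, the only prefix that parses as NP is 'a roof', but the remainder 'cited that cat admired or cited' is not a VP under these rules. The alternative S rule S → S Conj S likewise has no satisfying split.

Ungrammatical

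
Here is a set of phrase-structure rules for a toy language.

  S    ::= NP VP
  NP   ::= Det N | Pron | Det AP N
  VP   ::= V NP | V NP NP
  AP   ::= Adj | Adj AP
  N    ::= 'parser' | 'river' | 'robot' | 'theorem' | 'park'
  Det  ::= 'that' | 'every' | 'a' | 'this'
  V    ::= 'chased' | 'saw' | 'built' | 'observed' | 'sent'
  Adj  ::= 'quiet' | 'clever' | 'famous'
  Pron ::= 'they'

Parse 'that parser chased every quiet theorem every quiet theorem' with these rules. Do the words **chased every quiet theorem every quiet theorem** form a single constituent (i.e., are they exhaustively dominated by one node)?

[S [NP [Det that] [N parser]] [VP [V chased] [NP [Det every] [AP [Adj quiet]] [N theorem]] [NP [Det every] [AP [Adj quiet]] [N theorem]]]]
The words 'chased every quiet theorem every quiet theorem' are exhaustively dominated by a single VP node (built by VP → V NP NP), so they form a constituent.

Yes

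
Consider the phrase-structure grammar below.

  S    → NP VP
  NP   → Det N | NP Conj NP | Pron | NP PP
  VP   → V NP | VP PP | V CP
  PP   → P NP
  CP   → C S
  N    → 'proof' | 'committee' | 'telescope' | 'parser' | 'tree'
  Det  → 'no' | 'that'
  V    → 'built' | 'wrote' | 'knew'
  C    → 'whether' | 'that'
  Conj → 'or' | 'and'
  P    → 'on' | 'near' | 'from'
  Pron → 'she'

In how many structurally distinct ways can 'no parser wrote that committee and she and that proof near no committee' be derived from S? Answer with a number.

7

Two of the 7 distinct bracketings:
[S [NP [Det no] [N parser]] [VP [V wrote] [NP [NP [Det that] [N committee]] [Conj and] [NP [NP [Pron she]] [Conj and] [NP [NP [Det that] [N proof]] [PP [P near] [NP [Det no] [N committee]]]]]]]]
[S [NP [Det no] [N parser]] [VP [V wrote] [NP [NP [Det that] [N committee]] [Conj and] [NP [NP [NP [Pron she]] [Conj and] [NP [Det that] [N proof]]] [PP [P near] [NP [Det no] [N committee]]]]]]]
The trees differ in how a recursive rule is bracketed over the same span.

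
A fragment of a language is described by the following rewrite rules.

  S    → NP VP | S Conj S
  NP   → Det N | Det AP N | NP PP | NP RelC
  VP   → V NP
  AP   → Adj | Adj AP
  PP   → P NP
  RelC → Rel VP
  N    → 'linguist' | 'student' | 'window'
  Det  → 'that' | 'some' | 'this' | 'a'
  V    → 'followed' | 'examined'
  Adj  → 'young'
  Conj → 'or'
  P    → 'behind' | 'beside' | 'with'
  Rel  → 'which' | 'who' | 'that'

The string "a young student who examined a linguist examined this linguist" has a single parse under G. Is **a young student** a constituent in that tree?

Yes

[S [NP [NP [Det a] [AP [Adj young]] [N student]] [RelC [Rel who] [VP [V examined] [NP [Det a] [N linguist]]]]] [VP [V examined] [NP [Det this] [N linguist]]]]
The words 'a young student' are exhaustively dominated by a single NP node (built by NP → Det AP N), so they form a constituent.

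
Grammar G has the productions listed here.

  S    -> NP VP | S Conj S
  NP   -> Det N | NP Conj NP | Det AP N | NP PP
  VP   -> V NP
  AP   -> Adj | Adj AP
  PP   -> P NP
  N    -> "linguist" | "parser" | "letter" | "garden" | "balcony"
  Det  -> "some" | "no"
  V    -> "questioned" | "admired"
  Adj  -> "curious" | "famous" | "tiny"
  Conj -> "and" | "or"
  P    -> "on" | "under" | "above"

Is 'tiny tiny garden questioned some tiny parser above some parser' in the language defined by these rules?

For S → NP VP, no prefix of the string parses as an NP. The alternative S rule S → S Conj S likewise has no satisfying split.

Ungrammatical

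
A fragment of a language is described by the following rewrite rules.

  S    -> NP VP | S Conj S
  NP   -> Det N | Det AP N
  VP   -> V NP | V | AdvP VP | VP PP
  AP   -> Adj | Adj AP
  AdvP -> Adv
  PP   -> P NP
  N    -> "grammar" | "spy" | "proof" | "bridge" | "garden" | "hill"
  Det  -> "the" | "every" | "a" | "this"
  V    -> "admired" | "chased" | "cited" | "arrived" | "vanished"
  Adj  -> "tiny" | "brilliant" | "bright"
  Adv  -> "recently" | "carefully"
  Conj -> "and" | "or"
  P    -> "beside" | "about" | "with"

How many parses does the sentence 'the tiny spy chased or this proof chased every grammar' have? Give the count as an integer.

[S [S [NP [Det the] [AP [Adj tiny]] [N spy]] [VP [V chased]]] [Conj or] [S [NP [Det this] [N proof]] [VP [V chased] [NP [Det every] [N grammar]]]]]
No rule offers an alternative attachment or grouping for any span, so this is the only derivation.

1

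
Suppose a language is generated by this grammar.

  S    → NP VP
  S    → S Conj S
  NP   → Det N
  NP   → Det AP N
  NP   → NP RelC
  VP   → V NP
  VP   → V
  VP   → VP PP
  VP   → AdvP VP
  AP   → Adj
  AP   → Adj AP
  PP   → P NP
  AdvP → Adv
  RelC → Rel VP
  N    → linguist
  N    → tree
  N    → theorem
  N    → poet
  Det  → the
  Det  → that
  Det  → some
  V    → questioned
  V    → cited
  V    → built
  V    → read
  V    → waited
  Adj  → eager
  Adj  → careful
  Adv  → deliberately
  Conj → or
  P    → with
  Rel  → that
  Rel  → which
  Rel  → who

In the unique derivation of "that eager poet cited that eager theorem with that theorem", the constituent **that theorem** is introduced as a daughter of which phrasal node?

S
  NP
    Det: that
    AP
      Adj: eager
    N: poet
  VP
    VP
      V: cited
      NP
        Det: that
        AP
          Adj: eager
        N: theorem
    PP
      P: with
      NP
        Det: that
        N: theorem
The span 'that theorem' is the NP node built by NP → Det N.
Its mother is the PP built by PP → P NP.

PP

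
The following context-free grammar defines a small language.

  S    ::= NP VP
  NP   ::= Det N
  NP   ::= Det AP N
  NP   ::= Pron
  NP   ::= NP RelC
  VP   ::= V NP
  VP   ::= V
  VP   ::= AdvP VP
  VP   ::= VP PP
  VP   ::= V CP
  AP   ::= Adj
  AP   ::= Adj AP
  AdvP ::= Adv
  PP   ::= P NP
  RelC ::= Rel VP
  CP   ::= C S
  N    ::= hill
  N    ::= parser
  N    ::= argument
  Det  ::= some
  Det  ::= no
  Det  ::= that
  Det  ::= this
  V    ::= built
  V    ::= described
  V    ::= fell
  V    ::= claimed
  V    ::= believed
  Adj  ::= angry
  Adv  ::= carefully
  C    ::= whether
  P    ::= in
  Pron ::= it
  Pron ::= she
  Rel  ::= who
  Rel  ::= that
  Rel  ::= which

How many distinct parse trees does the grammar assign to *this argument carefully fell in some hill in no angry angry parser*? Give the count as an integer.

Two of the 3 distinct bracketings:
[S [NP [Det this] [N argument]] [VP [AdvP [Adv carefully]] [VP [VP [VP [V fell]] [PP [P in] [NP [Det some] [N hill]]]] [PP [P in] [NP [Det no] [AP [Adj angry] [AP [Adj angry]]] [N parser]]]]]]
[S [NP [Det this] [N argument]] [VP [VP [AdvP [Adv carefully]] [VP [VP [V fell]] [PP [P in] [NP [Det some] [N hill]]]]] [PP [P in] [NP [Det no] [AP [Adj angry] [AP [Adj angry]]] [N parser]]]]]
The trees differ in how a recursive rule is bracketed over the same span.

3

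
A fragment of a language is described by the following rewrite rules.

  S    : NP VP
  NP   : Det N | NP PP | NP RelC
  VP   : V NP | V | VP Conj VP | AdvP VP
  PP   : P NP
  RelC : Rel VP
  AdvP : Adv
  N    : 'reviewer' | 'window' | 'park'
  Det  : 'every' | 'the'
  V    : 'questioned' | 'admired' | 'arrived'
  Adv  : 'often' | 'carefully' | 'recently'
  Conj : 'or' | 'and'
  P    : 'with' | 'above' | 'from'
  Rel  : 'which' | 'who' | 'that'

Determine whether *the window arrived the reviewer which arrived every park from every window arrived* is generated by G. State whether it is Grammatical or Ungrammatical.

For S → NP VP, the only prefix that parses as NP is 'the window', but the remainder 'arrived the reviewer which arrived every park from every window arrived' is not a VP under these rules.

Ungrammatical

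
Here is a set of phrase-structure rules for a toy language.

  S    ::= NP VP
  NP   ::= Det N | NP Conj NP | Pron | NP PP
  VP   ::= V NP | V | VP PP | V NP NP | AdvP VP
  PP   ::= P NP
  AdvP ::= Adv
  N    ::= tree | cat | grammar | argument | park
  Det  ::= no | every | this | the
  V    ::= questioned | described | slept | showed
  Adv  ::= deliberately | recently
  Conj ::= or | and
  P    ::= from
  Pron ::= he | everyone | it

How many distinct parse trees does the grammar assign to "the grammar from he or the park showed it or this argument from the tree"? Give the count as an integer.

6

Two of the 6 distinct bracketings:
[S [NP [NP [NP [Det the] [N grammar]] [PP [P from] [NP [Pron he]]]] [Conj or] [NP [Det the] [N park]]] [VP [V showed] [NP [NP [Pron it]] [Conj or] [NP [NP [Det this] [N argument]] [PP [P from] [NP [Det the] [N tree]]]]]]]
[S [NP [NP [NP [Det the] [N grammar]] [PP [P from] [NP [Pron he]]]] [Conj or] [NP [Det the] [N park]]] [VP [V showed] [NP [NP [NP [Pron it]] [Conj or] [NP [Det this] [N argument]]] [PP [P from] [NP [Det the] [N tree]]]]]]
The trees differ in how a recursive rule is bracketed over the same span.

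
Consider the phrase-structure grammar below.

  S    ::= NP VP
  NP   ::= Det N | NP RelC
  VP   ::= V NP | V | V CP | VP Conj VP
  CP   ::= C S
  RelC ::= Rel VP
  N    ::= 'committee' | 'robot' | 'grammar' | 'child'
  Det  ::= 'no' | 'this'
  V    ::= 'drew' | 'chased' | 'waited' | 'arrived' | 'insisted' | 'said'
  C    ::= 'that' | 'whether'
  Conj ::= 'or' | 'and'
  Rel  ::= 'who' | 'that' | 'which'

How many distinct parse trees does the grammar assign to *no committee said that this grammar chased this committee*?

1

[S [NP [Det no] [N committee]] [VP [V said] [CP [C that] [S [NP [Det this] [N grammar]] [VP [V chased] [NP [Det this] [N committee]]]]]]]
No rule offers an alternative attachment or grouping for any span, so this is the only derivation.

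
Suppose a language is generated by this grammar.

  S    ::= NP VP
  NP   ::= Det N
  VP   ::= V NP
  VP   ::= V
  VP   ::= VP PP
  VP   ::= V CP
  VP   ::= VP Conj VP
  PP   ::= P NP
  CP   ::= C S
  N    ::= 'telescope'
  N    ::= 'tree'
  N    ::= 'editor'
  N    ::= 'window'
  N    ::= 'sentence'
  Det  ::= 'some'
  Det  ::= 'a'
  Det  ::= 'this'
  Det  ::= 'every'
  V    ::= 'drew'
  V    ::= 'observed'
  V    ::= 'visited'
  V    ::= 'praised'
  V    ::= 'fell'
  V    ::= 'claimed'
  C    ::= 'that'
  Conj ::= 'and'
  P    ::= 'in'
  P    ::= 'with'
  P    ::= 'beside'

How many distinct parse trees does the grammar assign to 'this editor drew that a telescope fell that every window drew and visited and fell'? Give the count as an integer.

Two of the 9 distinct bracketings:
[S [NP [Det this] [N editor]] [VP [V drew] [CP [C that] [S [NP [Det a] [N telescope]] [VP [V fell] [CP [C that] [S [NP [Det every] [N window]] [VP [VP [V drew]] [Conj and] [VP [VP [V visited]] [Conj and] [VP [V fell]]]]]]]]]]]
[S [NP [Det this] [N editor]] [VP [V drew] [CP [C that] [S [NP [Det a] [N telescope]] [VP [V fell] [CP [C that] [S [NP [Det every] [N window]] [VP [VP [VP [V drew]] [Conj and] [VP [V visited]]] [Conj and] [VP [V fell]]]]]]]]]]
The trees differ in how a recursive rule is bracketed over the same span.

9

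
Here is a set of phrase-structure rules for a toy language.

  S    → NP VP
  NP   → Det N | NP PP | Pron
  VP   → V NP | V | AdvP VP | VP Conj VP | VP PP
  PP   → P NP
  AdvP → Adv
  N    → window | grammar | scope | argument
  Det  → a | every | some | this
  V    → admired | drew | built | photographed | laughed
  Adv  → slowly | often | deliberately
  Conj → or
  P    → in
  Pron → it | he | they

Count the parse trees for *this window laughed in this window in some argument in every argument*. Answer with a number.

Two of the 5 distinct bracketings:
[S [NP [Det this] [N window]] [VP [VP [V laughed]] [PP [P in] [NP [NP [Det this] [N window]] [PP [P in] [NP [NP [Det some] [N argument]] [PP [P in] [NP [Det every] [N argument]]]]]]]]]
[S [NP [Det this] [N window]] [VP [VP [V laughed]] [PP [P in] [NP [NP [NP [Det this] [N window]] [PP [P in] [NP [Det some] [N argument]]]] [PP [P in] [NP [Det every] [N argument]]]]]]]
The trees differ in how a recursive rule is bracketed over the same span.

5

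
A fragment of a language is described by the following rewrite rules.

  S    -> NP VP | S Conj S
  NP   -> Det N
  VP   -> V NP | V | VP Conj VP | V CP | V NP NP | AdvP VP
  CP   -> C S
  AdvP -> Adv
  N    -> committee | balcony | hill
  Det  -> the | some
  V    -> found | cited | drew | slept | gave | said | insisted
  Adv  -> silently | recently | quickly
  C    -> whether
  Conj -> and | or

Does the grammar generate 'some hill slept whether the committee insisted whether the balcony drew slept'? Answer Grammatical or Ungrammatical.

A V word can never sit immediately before a V word in any string this grammar generates, so the substring 'drew slept' rules out a derivation.

Ungrammatical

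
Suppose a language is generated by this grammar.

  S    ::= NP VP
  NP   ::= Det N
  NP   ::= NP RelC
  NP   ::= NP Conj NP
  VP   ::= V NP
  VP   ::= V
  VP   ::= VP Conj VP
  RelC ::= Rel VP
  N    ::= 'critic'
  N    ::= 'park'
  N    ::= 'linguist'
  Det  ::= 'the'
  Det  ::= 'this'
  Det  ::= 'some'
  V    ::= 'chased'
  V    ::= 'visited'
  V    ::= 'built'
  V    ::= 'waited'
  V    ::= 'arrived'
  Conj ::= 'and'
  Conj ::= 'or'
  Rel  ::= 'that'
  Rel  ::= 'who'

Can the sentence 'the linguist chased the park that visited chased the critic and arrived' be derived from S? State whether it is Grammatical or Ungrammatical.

Ungrammatical

For S → NP VP, the only prefix that parses as NP is 'the linguist', but the remainder 'chased the park that visited chased the critic and arrived' is not a VP under these rules.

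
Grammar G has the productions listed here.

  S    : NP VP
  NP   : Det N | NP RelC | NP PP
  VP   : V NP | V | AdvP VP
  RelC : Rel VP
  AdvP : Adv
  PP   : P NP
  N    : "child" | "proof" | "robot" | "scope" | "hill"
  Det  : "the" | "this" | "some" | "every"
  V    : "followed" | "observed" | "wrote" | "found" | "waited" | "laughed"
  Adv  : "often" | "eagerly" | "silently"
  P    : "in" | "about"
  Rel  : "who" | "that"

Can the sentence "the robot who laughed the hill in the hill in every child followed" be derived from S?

Grammatical

S
  NP
    NP
      Det: the
      N: robot
    RelC
      Rel: who
      VP
        V: laughed
        NP
          NP
            Det: the
            N: hill
          PP
            P: in
            NP
              NP
                Det: the
                N: hill
              PP
                P: in
                NP
                  Det: every
                  N: child
  VP
    V: followed
The bracketing above is licensed at every node by one of the given productions, with S at the root.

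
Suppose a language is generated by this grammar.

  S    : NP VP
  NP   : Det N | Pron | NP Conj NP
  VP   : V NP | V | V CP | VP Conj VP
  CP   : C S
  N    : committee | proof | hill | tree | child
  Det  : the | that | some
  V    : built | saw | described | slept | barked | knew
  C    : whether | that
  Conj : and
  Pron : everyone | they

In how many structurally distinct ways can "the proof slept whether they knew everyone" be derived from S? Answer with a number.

[S [NP [Det the] [N proof]] [VP [V slept] [CP [C whether] [S [NP [Pron they]] [VP [V knew] [NP [Pron everyone]]]]]]]
No rule offers an alternative attachment or grouping for any span, so this is the only derivation.

1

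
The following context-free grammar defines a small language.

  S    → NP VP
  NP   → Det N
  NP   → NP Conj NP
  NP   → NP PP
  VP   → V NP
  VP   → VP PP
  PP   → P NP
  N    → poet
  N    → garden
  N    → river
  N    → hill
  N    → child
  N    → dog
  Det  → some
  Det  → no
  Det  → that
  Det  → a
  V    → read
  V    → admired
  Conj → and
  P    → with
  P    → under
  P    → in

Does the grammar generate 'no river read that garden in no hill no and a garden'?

An N word can never sit immediately before a Det word in any string this grammar generates, so the substring 'hill no' rules out a derivation.

Ungrammatical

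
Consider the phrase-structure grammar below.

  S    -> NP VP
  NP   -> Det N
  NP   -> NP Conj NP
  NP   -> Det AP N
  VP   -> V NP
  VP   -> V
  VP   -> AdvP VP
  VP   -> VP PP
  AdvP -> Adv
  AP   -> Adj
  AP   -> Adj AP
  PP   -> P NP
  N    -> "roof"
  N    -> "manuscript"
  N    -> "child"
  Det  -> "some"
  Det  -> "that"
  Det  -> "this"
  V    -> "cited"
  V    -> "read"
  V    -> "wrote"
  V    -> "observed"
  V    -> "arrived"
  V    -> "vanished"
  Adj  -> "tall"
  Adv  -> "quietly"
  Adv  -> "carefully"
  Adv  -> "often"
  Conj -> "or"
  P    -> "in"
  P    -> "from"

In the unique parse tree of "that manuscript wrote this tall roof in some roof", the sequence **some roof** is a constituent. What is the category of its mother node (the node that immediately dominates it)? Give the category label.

[S [NP [Det that] [N manuscript]] [VP [VP [V wrote] [NP [Det this] [AP [Adj tall]] [N roof]]] [PP [P in] [NP [Det some] [N roof]]]]]
The span 'some roof' is the NP node built by NP → Det N.
Its mother is the PP built by PP → P NP.

PP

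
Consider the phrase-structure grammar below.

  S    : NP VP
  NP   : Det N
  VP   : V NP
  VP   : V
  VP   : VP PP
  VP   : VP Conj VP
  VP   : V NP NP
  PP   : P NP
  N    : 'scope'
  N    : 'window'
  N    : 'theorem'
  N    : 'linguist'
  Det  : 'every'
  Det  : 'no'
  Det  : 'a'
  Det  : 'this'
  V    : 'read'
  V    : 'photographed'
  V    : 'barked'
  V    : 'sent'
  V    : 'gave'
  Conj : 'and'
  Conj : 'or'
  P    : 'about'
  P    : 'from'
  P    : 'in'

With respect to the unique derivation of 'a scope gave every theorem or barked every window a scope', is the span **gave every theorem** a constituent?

[S [NP [Det a] [N scope]] [VP [VP [V gave] [NP [Det every] [N theorem]]] [Conj or] [VP [V barked] [NP [Det every] [N window]] [NP [Det a] [N scope]]]]]
The words 'gave every theorem' are exhaustively dominated by a single VP node (built by VP → V NP), so they form a constituent.

Yes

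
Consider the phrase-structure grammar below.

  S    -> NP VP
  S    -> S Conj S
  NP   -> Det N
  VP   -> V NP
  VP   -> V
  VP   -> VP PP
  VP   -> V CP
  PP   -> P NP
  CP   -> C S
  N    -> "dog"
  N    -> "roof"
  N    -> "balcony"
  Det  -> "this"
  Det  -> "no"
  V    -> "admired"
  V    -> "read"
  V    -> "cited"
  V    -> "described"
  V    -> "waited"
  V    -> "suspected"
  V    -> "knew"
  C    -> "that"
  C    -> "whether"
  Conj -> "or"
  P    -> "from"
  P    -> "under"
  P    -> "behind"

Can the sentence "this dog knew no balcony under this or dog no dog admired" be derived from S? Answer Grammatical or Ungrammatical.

A Det word can never sit immediately before a Conj word in any string this grammar generates, so the substring 'this or' rules out a derivation.

Ungrammatical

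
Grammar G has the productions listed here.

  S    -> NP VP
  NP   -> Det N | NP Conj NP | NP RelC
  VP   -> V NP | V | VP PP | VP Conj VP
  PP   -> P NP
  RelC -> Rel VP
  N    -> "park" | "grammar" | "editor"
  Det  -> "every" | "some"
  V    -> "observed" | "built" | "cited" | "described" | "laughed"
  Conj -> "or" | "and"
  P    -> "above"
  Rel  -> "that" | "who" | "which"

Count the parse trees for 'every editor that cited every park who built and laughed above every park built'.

7

Two of the 7 distinct bracketings:
[S [NP [NP [Det every] [N editor]] [RelC [Rel that] [VP [V cited] [NP [NP [Det every] [N park]] [RelC [Rel who] [VP [VP [VP [V built]] [Conj and] [VP [V laughed]]] [PP [P above] [NP [Det every] [N park]]]]]]]]] [VP [V built]]]
[S [NP [NP [Det every] [N editor]] [RelC [Rel that] [VP [V cited] [NP [NP [Det every] [N park]] [RelC [Rel who] [VP [VP [V built]] [Conj and] [VP [VP [V laughed]] [PP [P above] [NP [Det every] [N park]]]]]]]]]] [VP [V built]]]
The trees differ in how a recursive rule is bracketed over the same span.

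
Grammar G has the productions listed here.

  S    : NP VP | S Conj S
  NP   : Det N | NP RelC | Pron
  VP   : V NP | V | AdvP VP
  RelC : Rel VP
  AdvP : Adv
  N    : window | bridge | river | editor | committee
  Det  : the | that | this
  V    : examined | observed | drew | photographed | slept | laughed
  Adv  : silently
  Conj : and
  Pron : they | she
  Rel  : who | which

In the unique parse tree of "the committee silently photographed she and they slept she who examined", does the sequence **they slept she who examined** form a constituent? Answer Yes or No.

[S [S [NP [Det the] [N committee]] [VP [AdvP [Adv silently]] [VP [V photographed] [NP [Pron she]]]]] [Conj and] [S [NP [Pron they]] [VP [V slept] [NP [NP [Pron she]] [RelC [Rel who] [VP [V examined]]]]]]]
The words 'they slept she who examined' are exhaustively dominated by a single S node (built by S → NP VP), so they form a constituent.

Yes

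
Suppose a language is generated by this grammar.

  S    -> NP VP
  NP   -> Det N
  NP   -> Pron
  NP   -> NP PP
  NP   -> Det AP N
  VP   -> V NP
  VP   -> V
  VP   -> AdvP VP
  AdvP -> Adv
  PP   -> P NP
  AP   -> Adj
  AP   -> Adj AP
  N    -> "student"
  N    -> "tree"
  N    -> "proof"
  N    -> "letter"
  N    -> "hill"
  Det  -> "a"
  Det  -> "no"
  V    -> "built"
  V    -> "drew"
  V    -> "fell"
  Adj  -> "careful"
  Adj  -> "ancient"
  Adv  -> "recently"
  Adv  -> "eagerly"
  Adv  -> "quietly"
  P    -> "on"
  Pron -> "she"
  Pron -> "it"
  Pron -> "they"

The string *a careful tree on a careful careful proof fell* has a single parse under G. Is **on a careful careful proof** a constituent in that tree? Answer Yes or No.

[S [NP [NP [Det a] [AP [Adj careful]] [N tree]] [PP [P on] [NP [Det a] [AP [Adj careful] [AP [Adj careful]]] [N proof]]]] [VP [V fell]]]
The words 'on a careful careful proof' are exhaustively dominated by a single PP node (built by PP → P NP), so they form a constituent.

Yes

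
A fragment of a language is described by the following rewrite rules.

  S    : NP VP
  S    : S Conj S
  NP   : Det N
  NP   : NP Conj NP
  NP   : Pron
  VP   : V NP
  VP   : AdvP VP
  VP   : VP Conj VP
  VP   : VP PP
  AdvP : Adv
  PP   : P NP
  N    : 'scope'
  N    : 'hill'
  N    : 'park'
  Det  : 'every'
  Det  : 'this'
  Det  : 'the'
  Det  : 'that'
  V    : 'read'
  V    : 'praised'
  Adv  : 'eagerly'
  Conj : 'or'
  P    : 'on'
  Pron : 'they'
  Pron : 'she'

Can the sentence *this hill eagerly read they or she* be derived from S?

Grammatical

S
  NP
    Det: this
    N: hill
  VP
    AdvP
      Adv: eagerly
    VP
      V: read
      NP
        NP
          Pron: they
        Conj: or
        NP
          Pron: she
Every word is introduced by a lexical rule and the phrasal rules combine the resulting categories into a single S.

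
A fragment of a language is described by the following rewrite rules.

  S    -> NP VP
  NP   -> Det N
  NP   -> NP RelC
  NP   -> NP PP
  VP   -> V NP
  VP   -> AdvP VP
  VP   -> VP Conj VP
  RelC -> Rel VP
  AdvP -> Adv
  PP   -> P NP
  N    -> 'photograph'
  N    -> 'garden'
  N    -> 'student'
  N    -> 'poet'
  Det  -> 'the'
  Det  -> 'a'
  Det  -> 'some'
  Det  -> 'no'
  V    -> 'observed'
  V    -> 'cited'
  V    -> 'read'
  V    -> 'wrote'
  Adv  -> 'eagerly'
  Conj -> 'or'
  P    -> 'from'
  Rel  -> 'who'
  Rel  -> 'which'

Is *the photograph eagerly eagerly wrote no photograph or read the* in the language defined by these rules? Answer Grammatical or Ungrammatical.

Ungrammatical

For S → NP VP, the only prefix that parses as NP is 'the photograph', but the remainder 'eagerly eagerly wrote no photograph or read the' is not a VP under these rules.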